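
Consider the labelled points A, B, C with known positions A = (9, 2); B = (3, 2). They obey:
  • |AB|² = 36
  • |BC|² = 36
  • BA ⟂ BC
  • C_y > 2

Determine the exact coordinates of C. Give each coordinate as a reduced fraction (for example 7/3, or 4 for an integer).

1. C_x = 3  [[BA ⟂ BC ⇒ 6x-18=0] ∩ [|C−(3, 2)|²=36]]
2. C_y = 8  [[BA ⟂ BC ⇒ 6x-18=0] ∩ [|C−(3, 2)|²=36]]
   so C = (3, 8)

C = (3, 8)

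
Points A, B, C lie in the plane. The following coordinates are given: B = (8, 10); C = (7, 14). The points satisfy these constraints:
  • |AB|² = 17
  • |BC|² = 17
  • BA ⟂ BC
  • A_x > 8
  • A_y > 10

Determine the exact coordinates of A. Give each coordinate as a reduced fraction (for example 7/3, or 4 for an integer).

1. A_x = 12  [[BA ⟂ BC ⇒ -1x+4y-32=0] ∩ [|A−(8, 10)|²=17]]
2. A_y = 11  [[BA ⟂ BC ⇒ -1x+4y-32=0] ∩ [|A−(8, 10)|²=17]]
   so A = (12, 11)

A = (12, 11)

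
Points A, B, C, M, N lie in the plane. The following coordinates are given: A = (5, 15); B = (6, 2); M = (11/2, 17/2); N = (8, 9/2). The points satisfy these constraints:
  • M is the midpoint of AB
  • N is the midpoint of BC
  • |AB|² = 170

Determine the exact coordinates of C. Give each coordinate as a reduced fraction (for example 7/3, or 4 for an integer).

C = (10, 7)

1. C_x = 10  [C = 2·N−B = 2·(8, 9/2)−(6, 2)]
2. C_y = 7  [C = 2·N−B = 2·(8, 9/2)−(6, 2)]
   so C = (10, 7)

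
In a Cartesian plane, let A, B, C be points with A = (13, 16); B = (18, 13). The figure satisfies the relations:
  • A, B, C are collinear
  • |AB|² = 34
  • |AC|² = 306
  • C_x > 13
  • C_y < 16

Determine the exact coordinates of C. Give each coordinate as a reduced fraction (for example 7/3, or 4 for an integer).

C = (28, 7)

1. C_x = 28  [[A, B, C are collinear ⇒ 3x+5y-119=0] ∩ [|C−(13, 16)|²=306]]
2. C_y = 7  [[A, B, C are collinear ⇒ 3x+5y-119=0] ∩ [|C−(13, 16)|²=306]]
   so C = (28, 7)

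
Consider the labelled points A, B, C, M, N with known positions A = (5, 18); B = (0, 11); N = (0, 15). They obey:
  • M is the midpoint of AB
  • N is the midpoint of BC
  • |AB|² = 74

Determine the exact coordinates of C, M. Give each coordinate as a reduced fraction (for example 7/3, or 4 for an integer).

C = (0, 19)
M = (5/2, 29/2)

1. M_x = 5/2  [2·M = A+B = (5, 18)+(0, 11)]
2. M_y = 29/2  [2·M = A+B = (5, 18)+(0, 11)]
   so M = (5/2, 29/2)
3. C_x = 0  [C = 2·N−B = 2·(0, 15)−(0, 11)]
4. C_y = 19  [C = 2·N−B = 2·(0, 15)−(0, 11)]
   so C = (0, 19)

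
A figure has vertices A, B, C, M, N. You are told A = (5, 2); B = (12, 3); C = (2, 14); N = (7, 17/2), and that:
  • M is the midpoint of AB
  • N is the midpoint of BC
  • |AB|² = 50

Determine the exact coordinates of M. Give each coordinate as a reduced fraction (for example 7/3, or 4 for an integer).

1. M_x = 17/2  [2·M = A+B = (5, 2)+(12, 3)]
2. M_y = 5/2  [2·M = A+B = (5, 2)+(12, 3)]
   so M = (17/2, 5/2)

M = (17/2, 5/2)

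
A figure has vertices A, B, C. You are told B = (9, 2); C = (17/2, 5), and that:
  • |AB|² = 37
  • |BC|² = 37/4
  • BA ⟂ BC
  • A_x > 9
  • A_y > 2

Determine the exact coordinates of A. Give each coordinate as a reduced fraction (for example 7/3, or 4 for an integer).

1. A_x = 15  [[BA ⟂ BC ⇒ -1/2x+3y-3/2=0] ∩ [|A−(9, 2)|²=37]]
2. A_y = 3  [[BA ⟂ BC ⇒ -1/2x+3y-3/2=0] ∩ [|A−(9, 2)|²=37]]
   so A = (15, 3)

A = (15, 3)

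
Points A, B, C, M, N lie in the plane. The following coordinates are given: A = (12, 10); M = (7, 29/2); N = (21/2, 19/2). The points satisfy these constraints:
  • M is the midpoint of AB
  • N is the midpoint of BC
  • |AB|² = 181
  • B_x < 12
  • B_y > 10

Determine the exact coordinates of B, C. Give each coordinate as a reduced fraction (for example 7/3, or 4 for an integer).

B = (2, 19)
C = (19, 0)

1. B_x = 2  [B = 2·M−A = 2·(7, 29/2)−(12, 10)]
2. B_y = 19  [B = 2·M−A = 2·(7, 29/2)−(12, 10)]
   so B = (2, 19)
3. C_x = 19  [C = 2·N−B = 2·(21/2, 19/2)−(2, 19)]
4. C_y = 0  [C = 2·N−B = 2·(21/2, 19/2)−(2, 19)]
   so C = (19, 0)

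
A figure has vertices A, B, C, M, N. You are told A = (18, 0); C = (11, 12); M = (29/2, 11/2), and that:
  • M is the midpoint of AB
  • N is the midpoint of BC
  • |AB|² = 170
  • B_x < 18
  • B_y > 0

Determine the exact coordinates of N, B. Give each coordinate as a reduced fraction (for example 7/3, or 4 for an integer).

N = (11, 23/2)
B = (11, 11)

1. B_x = 11  [B = 2·M−A = 2·(29/2, 11/2)−(18, 0)]
2. B_y = 11  [B = 2·M−A = 2·(29/2, 11/2)−(18, 0)]
   so B = (11, 11)
3. N_x = 11  [2·N = B+C = (11, 11)+(11, 12)]
4. N_y = 23/2  [2·N = B+C = (11, 11)+(11, 12)]
   so N = (11, 23/2)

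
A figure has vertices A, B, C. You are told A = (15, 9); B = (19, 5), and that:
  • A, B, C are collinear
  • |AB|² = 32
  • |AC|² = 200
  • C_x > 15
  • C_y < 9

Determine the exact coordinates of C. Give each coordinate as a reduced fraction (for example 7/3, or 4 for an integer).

1. C_x = 25  [[A, B, C are collinear ⇒ 4x+4y-96=0] ∩ [|C−(15, 9)|²=200]]
2. C_y = -1  [[A, B, C are collinear ⇒ 4x+4y-96=0] ∩ [|C−(15, 9)|²=200]]
   so C = (25, -1)

C = (25, -1)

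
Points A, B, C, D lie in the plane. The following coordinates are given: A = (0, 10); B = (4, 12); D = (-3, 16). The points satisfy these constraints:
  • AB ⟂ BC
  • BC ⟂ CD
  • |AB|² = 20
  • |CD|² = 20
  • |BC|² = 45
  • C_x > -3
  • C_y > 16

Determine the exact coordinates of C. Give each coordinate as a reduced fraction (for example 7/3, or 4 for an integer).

C = (1, 18)

1. C_x = 1  [[AB ⟂ BC ⇒ 4x+2y-40=0] ∩ [|C−(-3, 16)|²=20]]
2. C_y = 18  [[AB ⟂ BC ⇒ 4x+2y-40=0] ∩ [|C−(-3, 16)|²=20]]
   so C = (1, 18)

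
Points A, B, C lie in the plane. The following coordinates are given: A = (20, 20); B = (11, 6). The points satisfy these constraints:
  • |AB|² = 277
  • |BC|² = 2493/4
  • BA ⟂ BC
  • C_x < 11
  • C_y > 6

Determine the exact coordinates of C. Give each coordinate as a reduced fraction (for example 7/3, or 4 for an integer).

C = (-10, 39/2)

1. C_x = -10  [[BA ⟂ BC ⇒ 9x+14y-183=0] ∩ [|C−(11, 6)|²=2493/4]]
2. C_y = 39/2  [[BA ⟂ BC ⇒ 9x+14y-183=0] ∩ [|C−(11, 6)|²=2493/4]]
   so C = (-10, 39/2)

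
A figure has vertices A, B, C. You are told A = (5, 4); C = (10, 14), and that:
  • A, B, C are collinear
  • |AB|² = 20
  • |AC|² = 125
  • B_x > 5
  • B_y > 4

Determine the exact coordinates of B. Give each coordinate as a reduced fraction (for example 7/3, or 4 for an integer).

1. B_x = 7  [[A, B, C are collinear ⇒ 10x-5y-30=0] ∩ [|B−(5, 4)|²=20]]
2. B_y = 8  [[A, B, C are collinear ⇒ 10x-5y-30=0] ∩ [|B−(5, 4)|²=20]]
   so B = (7, 8)

B = (7, 8)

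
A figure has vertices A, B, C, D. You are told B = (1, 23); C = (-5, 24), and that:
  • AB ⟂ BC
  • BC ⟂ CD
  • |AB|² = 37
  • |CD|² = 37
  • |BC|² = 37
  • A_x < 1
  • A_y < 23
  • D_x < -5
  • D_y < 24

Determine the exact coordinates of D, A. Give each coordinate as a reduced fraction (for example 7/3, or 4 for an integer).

D = (-6, 18)
A = (0, 17)

1. D_x = -6  [[BC ⟂ CD ⇒ -6x+1y-54=0] ∩ [|D−(-5, 24)|²=37]]
2. D_y = 18  [[BC ⟂ CD ⇒ -6x+1y-54=0] ∩ [|D−(-5, 24)|²=37]]
   so D = (-6, 18)
3. A_x = 0  [[AB ⟂ BC ⇒ 6x-1y+17=0] ∩ [|A−(1, 23)|²=37]]
4. A_y = 17  [[AB ⟂ BC ⇒ 6x-1y+17=0] ∩ [|A−(1, 23)|²=37]]
   so A = (0, 17)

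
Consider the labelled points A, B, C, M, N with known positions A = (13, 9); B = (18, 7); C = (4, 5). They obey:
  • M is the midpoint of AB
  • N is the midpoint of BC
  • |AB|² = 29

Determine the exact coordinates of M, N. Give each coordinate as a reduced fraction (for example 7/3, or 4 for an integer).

M = (31/2, 8)
N = (11, 6)

1. M_x = 31/2  [2·M = A+B = (13, 9)+(18, 7)]
2. M_y = 8  [2·M = A+B = (13, 9)+(18, 7)]
   so M = (31/2, 8)
3. N_x = 11  [2·N = B+C = (18, 7)+(4, 5)]
4. N_y = 6  [2·N = B+C = (18, 7)+(4, 5)]
   so N = (11, 6)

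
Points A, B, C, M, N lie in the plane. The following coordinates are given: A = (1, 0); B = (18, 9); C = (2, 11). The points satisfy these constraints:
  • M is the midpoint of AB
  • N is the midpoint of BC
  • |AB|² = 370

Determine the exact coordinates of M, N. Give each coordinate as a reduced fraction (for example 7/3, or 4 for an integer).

M = (19/2, 9/2)
N = (10, 10)

1. M_x = 19/2  [2·M = A+B = (1, 0)+(18, 9)]
2. M_y = 9/2  [2·M = A+B = (1, 0)+(18, 9)]
   so M = (19/2, 9/2)
3. N_x = 10  [2·N = B+C = (18, 9)+(2, 11)]
4. N_y = 10  [2·N = B+C = (18, 9)+(2, 11)]
   so N = (10, 10)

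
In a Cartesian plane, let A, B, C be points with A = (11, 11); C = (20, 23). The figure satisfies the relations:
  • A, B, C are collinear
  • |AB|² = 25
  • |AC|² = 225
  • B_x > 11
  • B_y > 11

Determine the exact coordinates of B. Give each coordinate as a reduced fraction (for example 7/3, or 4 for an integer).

1. B_x = 14  [[A, B, C are collinear ⇒ 12x-9y-33=0] ∩ [|B−(11, 11)|²=25]]
2. B_y = 15  [[A, B, C are collinear ⇒ 12x-9y-33=0] ∩ [|B−(11, 11)|²=25]]
   so B = (14, 15)

B = (14, 15)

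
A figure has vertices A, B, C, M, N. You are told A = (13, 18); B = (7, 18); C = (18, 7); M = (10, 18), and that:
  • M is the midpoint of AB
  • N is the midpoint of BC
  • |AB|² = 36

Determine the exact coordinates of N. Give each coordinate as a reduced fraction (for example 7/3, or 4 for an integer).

1. N_x = 25/2  [2·N = B+C = (7, 18)+(18, 7)]
2. N_y = 25/2  [2·N = B+C = (7, 18)+(18, 7)]
   so N = (25/2, 25/2)

N = (25/2, 25/2)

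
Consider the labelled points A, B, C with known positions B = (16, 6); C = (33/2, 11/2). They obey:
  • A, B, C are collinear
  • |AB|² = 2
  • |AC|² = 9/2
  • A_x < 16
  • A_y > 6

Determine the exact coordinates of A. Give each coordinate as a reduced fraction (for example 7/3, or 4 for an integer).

A = (15, 7)

1. A_x = 15  [[A, B, C are collinear ⇒ 1/2x+1/2y-11=0] ∩ [|A−(16, 6)|²=2]]
2. A_y = 7  [[A, B, C are collinear ⇒ 1/2x+1/2y-11=0] ∩ [|A−(16, 6)|²=2]]
   so A = (15, 7)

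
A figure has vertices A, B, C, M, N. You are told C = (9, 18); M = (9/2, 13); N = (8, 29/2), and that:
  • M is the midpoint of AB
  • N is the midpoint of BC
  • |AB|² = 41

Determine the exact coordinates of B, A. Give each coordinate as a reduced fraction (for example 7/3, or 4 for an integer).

1. B_x = 7  [B = 2·N−C = 2·(8, 29/2)−(9, 18)]
2. B_y = 11  [B = 2·N−C = 2·(8, 29/2)−(9, 18)]
   so B = (7, 11)
3. A_x = 2  [A = 2·M−B = 2·(9/2, 13)−(7, 11)]
4. A_y = 15  [A = 2·M−B = 2·(9/2, 13)−(7, 11)]
   so A = (2, 15)

B = (7, 11)
A = (2, 15)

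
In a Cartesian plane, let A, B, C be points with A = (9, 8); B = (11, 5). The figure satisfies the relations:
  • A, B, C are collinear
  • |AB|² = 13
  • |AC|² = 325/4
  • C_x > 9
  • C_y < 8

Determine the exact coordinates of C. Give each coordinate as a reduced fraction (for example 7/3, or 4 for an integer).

C = (14, 1/2)

1. C_x = 14  [[A, B, C are collinear ⇒ 3x+2y-43=0] ∩ [|C−(9, 8)|²=325/4]]
2. C_y = 1/2  [[A, B, C are collinear ⇒ 3x+2y-43=0] ∩ [|C−(9, 8)|²=325/4]]
   so C = (14, 1/2)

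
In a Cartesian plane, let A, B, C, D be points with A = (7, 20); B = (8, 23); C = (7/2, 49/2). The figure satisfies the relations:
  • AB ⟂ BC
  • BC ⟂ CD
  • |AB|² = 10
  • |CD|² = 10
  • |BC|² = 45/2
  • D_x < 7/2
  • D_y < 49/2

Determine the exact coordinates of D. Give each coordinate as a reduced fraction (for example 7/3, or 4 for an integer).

D = (5/2, 43/2)

1. D_x = 5/2  [[BC ⟂ CD ⇒ -9/2x+3/2y-21=0] ∩ [|D−(7/2, 49/2)|²=10]]
2. D_y = 43/2  [[BC ⟂ CD ⇒ -9/2x+3/2y-21=0] ∩ [|D−(7/2, 49/2)|²=10]]
   so D = (5/2, 43/2)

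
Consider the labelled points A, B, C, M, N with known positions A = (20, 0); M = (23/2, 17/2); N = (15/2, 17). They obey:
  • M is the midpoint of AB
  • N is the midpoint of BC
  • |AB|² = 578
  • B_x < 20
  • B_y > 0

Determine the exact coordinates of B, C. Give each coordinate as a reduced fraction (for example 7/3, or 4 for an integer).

B = (3, 17)
C = (12, 17)

1. B_x = 3  [B = 2·M−A = 2·(23/2, 17/2)−(20, 0)]
2. B_y = 17  [B = 2·M−A = 2·(23/2, 17/2)−(20, 0)]
   so B = (3, 17)
3. C_x = 12  [C = 2·N−B = 2·(15/2, 17)−(3, 17)]
4. C_y = 17  [C = 2·N−B = 2·(15/2, 17)−(3, 17)]
   so C = (12, 17)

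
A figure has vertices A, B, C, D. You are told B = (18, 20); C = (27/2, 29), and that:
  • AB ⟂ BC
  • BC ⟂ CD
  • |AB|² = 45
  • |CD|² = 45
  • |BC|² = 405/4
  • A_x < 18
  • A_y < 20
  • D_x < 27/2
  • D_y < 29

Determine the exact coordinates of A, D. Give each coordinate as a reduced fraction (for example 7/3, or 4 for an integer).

A = (12, 17)
D = (15/2, 26)

1. A_x = 12  [[AB ⟂ BC ⇒ 9/2x-9y+99=0] ∩ [|A−(18, 20)|²=45]]
2. A_y = 17  [[AB ⟂ BC ⇒ 9/2x-9y+99=0] ∩ [|A−(18, 20)|²=45]]
   so A = (12, 17)
3. D_x = 15/2  [[BC ⟂ CD ⇒ -9/2x+9y-801/4=0] ∩ [|D−(27/2, 29)|²=45]]
4. D_y = 26  [[BC ⟂ CD ⇒ -9/2x+9y-801/4=0] ∩ [|D−(27/2, 29)|²=45]]
   so D = (15/2, 26)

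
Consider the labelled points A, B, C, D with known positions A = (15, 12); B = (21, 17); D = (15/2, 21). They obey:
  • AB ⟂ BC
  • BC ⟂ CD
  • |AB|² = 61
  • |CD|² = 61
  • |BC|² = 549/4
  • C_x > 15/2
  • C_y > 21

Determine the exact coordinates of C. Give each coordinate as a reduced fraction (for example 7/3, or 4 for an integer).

1. C_x = 27/2  [[AB ⟂ BC ⇒ 6x+5y-211=0] ∩ [|C−(15/2, 21)|²=61]]
2. C_y = 26  [[AB ⟂ BC ⇒ 6x+5y-211=0] ∩ [|C−(15/2, 21)|²=61]]
   so C = (27/2, 26)

C = (27/2, 26)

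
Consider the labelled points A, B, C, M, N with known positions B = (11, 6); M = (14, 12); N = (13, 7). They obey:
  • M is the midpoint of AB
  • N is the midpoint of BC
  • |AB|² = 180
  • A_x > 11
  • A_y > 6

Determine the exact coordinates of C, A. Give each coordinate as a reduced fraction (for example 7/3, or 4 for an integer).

C = (15, 8)
A = (17, 18)

1. A_x = 17  [A = 2·M−B = 2·(14, 12)−(11, 6)]
2. A_y = 18  [A = 2·M−B = 2·(14, 12)−(11, 6)]
   so A = (17, 18)
3. C_x = 15  [C = 2·N−B = 2·(13, 7)−(11, 6)]
4. C_y = 8  [C = 2·N−B = 2·(13, 7)−(11, 6)]
   so C = (15, 8)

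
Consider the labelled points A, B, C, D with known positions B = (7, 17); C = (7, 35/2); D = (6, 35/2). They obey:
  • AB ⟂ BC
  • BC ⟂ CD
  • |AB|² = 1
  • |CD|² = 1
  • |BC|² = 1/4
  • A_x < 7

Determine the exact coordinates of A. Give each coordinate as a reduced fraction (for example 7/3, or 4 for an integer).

A = (6, 17)

1. A_x = 6  [[AB ⟂ BC ⇒ -1/2y+17/2=0] ∩ [|A−(7, 17)|²=1]]
2. A_y = 17  [[AB ⟂ BC ⇒ -1/2y+17/2=0] ∩ [|A−(7, 17)|²=1]]
   so A = (6, 17)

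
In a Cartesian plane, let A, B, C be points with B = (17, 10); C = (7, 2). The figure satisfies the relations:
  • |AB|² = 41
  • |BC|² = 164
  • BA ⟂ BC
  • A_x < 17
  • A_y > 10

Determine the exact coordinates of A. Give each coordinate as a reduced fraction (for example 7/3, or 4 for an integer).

A = (13, 15)

1. A_x = 13  [[BA ⟂ BC ⇒ -10x-8y+250=0] ∩ [|A−(17, 10)|²=41]]
2. A_y = 15  [[BA ⟂ BC ⇒ -10x-8y+250=0] ∩ [|A−(17, 10)|²=41]]
   so A = (13, 15)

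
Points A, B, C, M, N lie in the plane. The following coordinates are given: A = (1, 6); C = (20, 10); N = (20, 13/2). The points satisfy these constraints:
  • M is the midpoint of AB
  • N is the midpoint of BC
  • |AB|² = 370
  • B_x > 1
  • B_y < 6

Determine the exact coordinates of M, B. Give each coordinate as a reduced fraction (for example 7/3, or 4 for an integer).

M = (21/2, 9/2)
B = (20, 3)

1. B_x = 20  [B = 2·N−C = 2·(20, 13/2)−(20, 10)]
2. B_y = 3  [B = 2·N−C = 2·(20, 13/2)−(20, 10)]
   so B = (20, 3)
3. M_x = 21/2  [2·M = A+B = (1, 6)+(20, 3)]
4. M_y = 9/2  [2·M = A+B = (1, 6)+(20, 3)]
   so M = (21/2, 9/2)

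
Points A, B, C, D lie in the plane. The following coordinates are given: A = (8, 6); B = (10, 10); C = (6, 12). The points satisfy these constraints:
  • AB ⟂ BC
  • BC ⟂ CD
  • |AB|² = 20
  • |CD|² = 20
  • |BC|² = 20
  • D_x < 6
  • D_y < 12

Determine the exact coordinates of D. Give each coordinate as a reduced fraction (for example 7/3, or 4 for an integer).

D = (4, 8)

1. D_x = 4  [[BC ⟂ CD ⇒ -4x+2y=0] ∩ [|D−(6, 12)|²=20]]
2. D_y = 8  [[BC ⟂ CD ⇒ -4x+2y=0] ∩ [|D−(6, 12)|²=20]]
   so D = (4, 8)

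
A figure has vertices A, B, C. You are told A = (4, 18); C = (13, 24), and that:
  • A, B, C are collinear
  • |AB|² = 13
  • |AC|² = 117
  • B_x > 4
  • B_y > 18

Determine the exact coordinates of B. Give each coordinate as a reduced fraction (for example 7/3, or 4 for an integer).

B = (7, 20)

1. B_x = 7  [[A, B, C are collinear ⇒ 6x-9y+138=0] ∩ [|B−(4, 18)|²=13]]
2. B_y = 20  [[A, B, C are collinear ⇒ 6x-9y+138=0] ∩ [|B−(4, 18)|²=13]]
   so B = (7, 20)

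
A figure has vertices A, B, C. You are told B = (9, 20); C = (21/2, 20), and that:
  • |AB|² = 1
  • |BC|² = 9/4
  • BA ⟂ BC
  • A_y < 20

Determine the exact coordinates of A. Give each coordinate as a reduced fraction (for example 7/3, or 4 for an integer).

1. A_x = 9  [[BA ⟂ BC ⇒ 3/2x-27/2=0] ∩ [|A−(9, 20)|²=1]]
2. A_y = 19  [[BA ⟂ BC ⇒ 3/2x-27/2=0] ∩ [|A−(9, 20)|²=1]]
   so A = (9, 19)

A = (9, 19)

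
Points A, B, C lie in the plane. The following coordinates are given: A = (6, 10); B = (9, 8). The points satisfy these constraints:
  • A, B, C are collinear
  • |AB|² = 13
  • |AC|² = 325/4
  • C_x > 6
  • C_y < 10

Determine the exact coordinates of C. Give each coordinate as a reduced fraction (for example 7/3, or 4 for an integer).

C = (27/2, 5)

1. C_x = 27/2  [[A, B, C are collinear ⇒ 2x+3y-42=0] ∩ [|C−(6, 10)|²=325/4]]
2. C_y = 5  [[A, B, C are collinear ⇒ 2x+3y-42=0] ∩ [|C−(6, 10)|²=325/4]]
   so C = (27/2, 5)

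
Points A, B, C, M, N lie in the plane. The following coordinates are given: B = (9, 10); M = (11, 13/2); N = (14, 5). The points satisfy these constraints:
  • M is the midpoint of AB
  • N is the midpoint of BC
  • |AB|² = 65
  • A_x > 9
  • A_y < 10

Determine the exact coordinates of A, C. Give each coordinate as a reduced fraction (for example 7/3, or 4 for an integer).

A = (13, 3)
C = (19, 0)

1. A_x = 13  [A = 2·M−B = 2·(11, 13/2)−(9, 10)]
2. A_y = 3  [A = 2·M−B = 2·(11, 13/2)−(9, 10)]
   so A = (13, 3)
3. C_x = 19  [C = 2·N−B = 2·(14, 5)−(9, 10)]
4. C_y = 0  [C = 2·N−B = 2·(14, 5)−(9, 10)]
   so C = (19, 0)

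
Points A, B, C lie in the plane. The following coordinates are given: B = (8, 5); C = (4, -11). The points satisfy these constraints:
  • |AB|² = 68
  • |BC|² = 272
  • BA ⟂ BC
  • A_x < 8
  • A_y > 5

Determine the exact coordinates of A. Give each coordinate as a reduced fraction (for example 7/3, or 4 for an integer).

1. A_x = 0  [[BA ⟂ BC ⇒ -4x-16y+112=0] ∩ [|A−(8, 5)|²=68]]
2. A_y = 7  [[BA ⟂ BC ⇒ -4x-16y+112=0] ∩ [|A−(8, 5)|²=68]]
   so A = (0, 7)

A = (0, 7)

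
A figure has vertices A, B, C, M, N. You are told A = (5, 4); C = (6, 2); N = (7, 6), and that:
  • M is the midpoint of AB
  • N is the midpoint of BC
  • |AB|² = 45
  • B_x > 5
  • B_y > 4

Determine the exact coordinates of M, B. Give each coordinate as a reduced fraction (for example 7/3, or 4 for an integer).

M = (13/2, 7)
B = (8, 10)

1. B_x = 8  [B = 2·N−C = 2·(7, 6)−(6, 2)]
2. B_y = 10  [B = 2·N−C = 2·(7, 6)−(6, 2)]
   so B = (8, 10)
3. M_x = 13/2  [2·M = A+B = (5, 4)+(8, 10)]
4. M_y = 7  [2·M = A+B = (5, 4)+(8, 10)]
   so M = (13/2, 7)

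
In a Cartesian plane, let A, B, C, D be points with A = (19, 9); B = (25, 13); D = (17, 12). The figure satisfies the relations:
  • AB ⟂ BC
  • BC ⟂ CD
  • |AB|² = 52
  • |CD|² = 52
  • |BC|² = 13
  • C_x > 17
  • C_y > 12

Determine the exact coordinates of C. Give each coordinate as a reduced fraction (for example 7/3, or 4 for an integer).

1. C_x = 23  [[AB ⟂ BC ⇒ 6x+4y-202=0] ∩ [|C−(17, 12)|²=52]]
2. C_y = 16  [[AB ⟂ BC ⇒ 6x+4y-202=0] ∩ [|C−(17, 12)|²=52]]
   so C = (23, 16)

C = (23, 16)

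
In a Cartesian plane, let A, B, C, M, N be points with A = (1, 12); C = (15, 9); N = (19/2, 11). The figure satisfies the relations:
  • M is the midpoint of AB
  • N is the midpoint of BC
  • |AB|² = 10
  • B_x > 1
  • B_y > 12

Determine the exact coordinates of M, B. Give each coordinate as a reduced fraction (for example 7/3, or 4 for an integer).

M = (5/2, 25/2)
B = (4, 13)

1. B_x = 4  [B = 2·N−C = 2·(19/2, 11)−(15, 9)]
2. B_y = 13  [B = 2·N−C = 2·(19/2, 11)−(15, 9)]
   so B = (4, 13)
3. M_x = 5/2  [2·M = A+B = (1, 12)+(4, 13)]
4. M_y = 25/2  [2·M = A+B = (1, 12)+(4, 13)]
   so M = (5/2, 25/2)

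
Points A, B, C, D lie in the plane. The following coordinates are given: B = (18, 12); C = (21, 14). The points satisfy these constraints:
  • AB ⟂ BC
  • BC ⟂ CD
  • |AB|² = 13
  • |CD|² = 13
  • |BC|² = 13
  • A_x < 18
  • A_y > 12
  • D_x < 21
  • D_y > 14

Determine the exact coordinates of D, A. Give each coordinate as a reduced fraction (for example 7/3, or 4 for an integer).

1. D_x = 19  [[BC ⟂ CD ⇒ 3x+2y-91=0] ∩ [|D−(21, 14)|²=13]]
2. D_y = 17  [[BC ⟂ CD ⇒ 3x+2y-91=0] ∩ [|D−(21, 14)|²=13]]
   so D = (19, 17)
3. A_x = 16  [[AB ⟂ BC ⇒ -3x-2y+78=0] ∩ [|A−(18, 12)|²=13]]
4. A_y = 15  [[AB ⟂ BC ⇒ -3x-2y+78=0] ∩ [|A−(18, 12)|²=13]]
   so A = (16, 15)

D = (19, 17)
A = (16, 15)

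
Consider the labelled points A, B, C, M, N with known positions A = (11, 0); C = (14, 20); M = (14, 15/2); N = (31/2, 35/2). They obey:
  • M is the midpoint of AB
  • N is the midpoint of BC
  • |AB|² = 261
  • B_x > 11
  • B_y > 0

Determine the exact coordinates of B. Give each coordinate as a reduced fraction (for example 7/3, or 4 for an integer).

1. B_x = 17  [B = 2·M−A = 2·(14, 15/2)−(11, 0)]
2. B_y = 15  [B = 2·M−A = 2·(14, 15/2)−(11, 0)]
   so B = (17, 15)

B = (17, 15)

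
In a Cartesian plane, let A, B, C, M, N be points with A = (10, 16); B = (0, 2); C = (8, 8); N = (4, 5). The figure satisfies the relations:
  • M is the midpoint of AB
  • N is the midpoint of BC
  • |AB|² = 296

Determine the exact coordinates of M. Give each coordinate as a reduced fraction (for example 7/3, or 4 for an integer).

1. M_x = 5  [2·M = A+B = (10, 16)+(0, 2)]
2. M_y = 9  [2·M = A+B = (10, 16)+(0, 2)]
   so M = (5, 9)

M = (5, 9)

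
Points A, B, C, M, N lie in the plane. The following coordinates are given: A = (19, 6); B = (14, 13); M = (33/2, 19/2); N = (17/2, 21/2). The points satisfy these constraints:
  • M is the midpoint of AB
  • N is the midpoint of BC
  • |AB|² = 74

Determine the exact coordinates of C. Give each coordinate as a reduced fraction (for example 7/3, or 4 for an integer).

C = (3, 8)

1. C_x = 3  [C = 2·N−B = 2·(17/2, 21/2)−(14, 13)]
2. C_y = 8  [C = 2·N−B = 2·(17/2, 21/2)−(14, 13)]
   so C = (3, 8)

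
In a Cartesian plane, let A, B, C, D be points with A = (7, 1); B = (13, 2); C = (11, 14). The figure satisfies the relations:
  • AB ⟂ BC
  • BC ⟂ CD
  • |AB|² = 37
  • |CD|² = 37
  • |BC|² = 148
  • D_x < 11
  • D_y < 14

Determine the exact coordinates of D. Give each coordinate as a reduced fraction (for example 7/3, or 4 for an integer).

D = (5, 13)

1. D_x = 5  [[BC ⟂ CD ⇒ -2x+12y-146=0] ∩ [|D−(11, 14)|²=37]]
2. D_y = 13  [[BC ⟂ CD ⇒ -2x+12y-146=0] ∩ [|D−(11, 14)|²=37]]
   so D = (5, 13)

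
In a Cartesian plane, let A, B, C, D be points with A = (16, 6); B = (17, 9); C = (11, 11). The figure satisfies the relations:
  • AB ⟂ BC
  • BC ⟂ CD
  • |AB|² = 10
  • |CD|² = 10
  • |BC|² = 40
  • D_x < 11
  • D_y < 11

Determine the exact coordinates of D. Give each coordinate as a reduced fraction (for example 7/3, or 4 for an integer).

D = (10, 8)

1. D_x = 10  [[BC ⟂ CD ⇒ -6x+2y+44=0] ∩ [|D−(11, 11)|²=10]]
2. D_y = 8  [[BC ⟂ CD ⇒ -6x+2y+44=0] ∩ [|D−(11, 11)|²=10]]
   so D = (10, 8)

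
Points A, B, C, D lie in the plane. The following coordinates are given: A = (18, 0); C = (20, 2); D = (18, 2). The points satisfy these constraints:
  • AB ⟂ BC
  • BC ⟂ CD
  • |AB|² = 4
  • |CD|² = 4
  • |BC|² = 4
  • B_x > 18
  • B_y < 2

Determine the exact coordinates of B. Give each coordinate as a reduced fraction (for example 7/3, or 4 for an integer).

1. B_x = 20  [[BC ⟂ CD ⇒ 2x-40=0] ∩ [|B−(18, 0)|²=4]]
2. B_y = 0  [[BC ⟂ CD ⇒ 2x-40=0] ∩ [|B−(18, 0)|²=4]]
   so B = (20, 0)

B = (20, 0)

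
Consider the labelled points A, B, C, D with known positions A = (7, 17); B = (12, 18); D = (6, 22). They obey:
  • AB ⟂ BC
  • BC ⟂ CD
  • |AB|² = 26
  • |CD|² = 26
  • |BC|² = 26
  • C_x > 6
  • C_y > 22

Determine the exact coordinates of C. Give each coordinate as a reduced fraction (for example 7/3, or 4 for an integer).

1. C_x = 11  [[AB ⟂ BC ⇒ 5x+1y-78=0] ∩ [|C−(6, 22)|²=26]]
2. C_y = 23  [[AB ⟂ BC ⇒ 5x+1y-78=0] ∩ [|C−(6, 22)|²=26]]
   so C = (11, 23)

C = (11, 23)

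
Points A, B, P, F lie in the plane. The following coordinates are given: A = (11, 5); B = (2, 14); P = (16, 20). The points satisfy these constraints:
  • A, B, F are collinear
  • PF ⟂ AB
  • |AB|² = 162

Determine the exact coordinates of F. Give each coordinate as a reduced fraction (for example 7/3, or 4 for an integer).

F = (6, 10)

1. F_x = 6  [[A, B, F are collinear ⇒ -9x-9y+144=0] ∩ [PF ⟂ AB ⇒ -9x+9y-36=0]]
2. F_y = 10  [[A, B, F are collinear ⇒ -9x-9y+144=0] ∩ [PF ⟂ AB ⇒ -9x+9y-36=0]]
   so F = (6, 10)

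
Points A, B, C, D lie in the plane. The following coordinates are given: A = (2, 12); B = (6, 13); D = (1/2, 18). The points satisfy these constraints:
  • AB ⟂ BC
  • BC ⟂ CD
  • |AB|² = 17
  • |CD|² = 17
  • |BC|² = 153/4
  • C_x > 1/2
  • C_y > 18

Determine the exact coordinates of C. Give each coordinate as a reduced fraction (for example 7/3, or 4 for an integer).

1. C_x = 9/2  [[AB ⟂ BC ⇒ 4x+1y-37=0] ∩ [|C−(1/2, 18)|²=17]]
2. C_y = 19  [[AB ⟂ BC ⇒ 4x+1y-37=0] ∩ [|C−(1/2, 18)|²=17]]
   so C = (9/2, 19)

C = (9/2, 19)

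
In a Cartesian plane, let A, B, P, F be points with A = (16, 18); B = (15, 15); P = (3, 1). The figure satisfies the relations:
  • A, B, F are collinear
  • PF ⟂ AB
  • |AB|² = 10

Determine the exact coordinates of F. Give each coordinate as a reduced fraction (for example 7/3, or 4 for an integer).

F = (48/5, -6/5)

1. F_x = 48/5  [[A, B, F are collinear ⇒ 3x-1y-30=0] ∩ [PF ⟂ AB ⇒ -1x-3y+6=0]]
2. F_y = -6/5  [[A, B, F are collinear ⇒ 3x-1y-30=0] ∩ [PF ⟂ AB ⇒ -1x-3y+6=0]]
   so F = (48/5, -6/5)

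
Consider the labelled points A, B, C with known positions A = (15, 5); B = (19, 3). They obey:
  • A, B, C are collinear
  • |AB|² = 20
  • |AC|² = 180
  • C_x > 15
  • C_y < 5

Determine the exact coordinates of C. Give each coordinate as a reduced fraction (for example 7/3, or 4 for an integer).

1. C_x = 27  [[A, B, C are collinear ⇒ 2x+4y-50=0] ∩ [|C−(15, 5)|²=180]]
2. C_y = -1  [[A, B, C are collinear ⇒ 2x+4y-50=0] ∩ [|C−(15, 5)|²=180]]
   so C = (27, -1)

C = (27, -1)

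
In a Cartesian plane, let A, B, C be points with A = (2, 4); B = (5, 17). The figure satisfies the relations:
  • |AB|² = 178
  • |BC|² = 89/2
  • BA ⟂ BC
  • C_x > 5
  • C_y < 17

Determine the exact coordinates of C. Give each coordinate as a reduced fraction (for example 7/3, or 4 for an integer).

C = (23/2, 31/2)

1. C_x = 23/2  [[BA ⟂ BC ⇒ -3x-13y+236=0] ∩ [|C−(5, 17)|²=89/2]]
2. C_y = 31/2  [[BA ⟂ BC ⇒ -3x-13y+236=0] ∩ [|C−(5, 17)|²=89/2]]
   so C = (23/2, 31/2)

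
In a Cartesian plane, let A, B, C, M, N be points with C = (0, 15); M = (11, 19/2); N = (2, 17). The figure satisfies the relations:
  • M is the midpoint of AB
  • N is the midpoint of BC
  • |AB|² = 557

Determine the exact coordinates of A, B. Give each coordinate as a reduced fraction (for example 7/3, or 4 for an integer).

1. B_x = 4  [B = 2·N−C = 2·(2, 17)−(0, 15)]
2. B_y = 19  [B = 2·N−C = 2·(2, 17)−(0, 15)]
   so B = (4, 19)
3. A_x = 18  [A = 2·M−B = 2·(11, 19/2)−(4, 19)]
4. A_y = 0  [A = 2·M−B = 2·(11, 19/2)−(4, 19)]
   so A = (18, 0)

A = (18, 0)
B = (4, 19)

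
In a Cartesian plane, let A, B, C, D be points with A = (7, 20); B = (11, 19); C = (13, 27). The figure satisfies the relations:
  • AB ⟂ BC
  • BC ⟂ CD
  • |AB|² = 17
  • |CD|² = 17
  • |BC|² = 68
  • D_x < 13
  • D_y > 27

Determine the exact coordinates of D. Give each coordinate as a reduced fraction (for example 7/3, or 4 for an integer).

D = (9, 28)

1. D_x = 9  [[BC ⟂ CD ⇒ 2x+8y-242=0] ∩ [|D−(13, 27)|²=17]]
2. D_y = 28  [[BC ⟂ CD ⇒ 2x+8y-242=0] ∩ [|D−(13, 27)|²=17]]
   so D = (9, 28)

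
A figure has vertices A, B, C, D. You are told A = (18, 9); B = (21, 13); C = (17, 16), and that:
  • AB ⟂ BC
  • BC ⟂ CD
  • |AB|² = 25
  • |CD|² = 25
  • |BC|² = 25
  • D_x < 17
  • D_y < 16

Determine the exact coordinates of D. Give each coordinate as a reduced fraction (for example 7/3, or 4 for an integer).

1. D_x = 14  [[BC ⟂ CD ⇒ -4x+3y+20=0] ∩ [|D−(17, 16)|²=25]]
2. D_y = 12  [[BC ⟂ CD ⇒ -4x+3y+20=0] ∩ [|D−(17, 16)|²=25]]
   so D = (14, 12)

D = (14, 12)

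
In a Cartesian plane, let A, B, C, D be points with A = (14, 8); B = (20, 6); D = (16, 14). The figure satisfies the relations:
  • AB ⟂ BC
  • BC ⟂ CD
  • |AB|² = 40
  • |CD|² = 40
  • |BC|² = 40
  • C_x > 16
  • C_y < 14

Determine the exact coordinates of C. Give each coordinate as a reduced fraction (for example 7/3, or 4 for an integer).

C = (22, 12)

1. C_x = 22  [[AB ⟂ BC ⇒ 6x-2y-108=0] ∩ [|C−(16, 14)|²=40]]
2. C_y = 12  [[AB ⟂ BC ⇒ 6x-2y-108=0] ∩ [|C−(16, 14)|²=40]]
   so C = (22, 12)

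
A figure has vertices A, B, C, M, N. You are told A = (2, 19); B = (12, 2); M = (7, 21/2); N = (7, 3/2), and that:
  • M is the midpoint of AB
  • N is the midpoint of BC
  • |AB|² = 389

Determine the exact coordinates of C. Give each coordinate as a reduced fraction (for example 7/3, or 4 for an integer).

C = (2, 1)

1. C_x = 2  [C = 2·N−B = 2·(7, 3/2)−(12, 2)]
2. C_y = 1  [C = 2·N−B = 2·(7, 3/2)−(12, 2)]
   so C = (2, 1)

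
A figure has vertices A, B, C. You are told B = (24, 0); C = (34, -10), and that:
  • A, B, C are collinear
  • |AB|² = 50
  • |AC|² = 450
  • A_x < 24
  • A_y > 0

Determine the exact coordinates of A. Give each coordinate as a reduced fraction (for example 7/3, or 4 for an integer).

A = (19, 5)

1. A_x = 19  [[A, B, C are collinear ⇒ 10x+10y-240=0] ∩ [|A−(24, 0)|²=50]]
2. A_y = 5  [[A, B, C are collinear ⇒ 10x+10y-240=0] ∩ [|A−(24, 0)|²=50]]
   so A = (19, 5)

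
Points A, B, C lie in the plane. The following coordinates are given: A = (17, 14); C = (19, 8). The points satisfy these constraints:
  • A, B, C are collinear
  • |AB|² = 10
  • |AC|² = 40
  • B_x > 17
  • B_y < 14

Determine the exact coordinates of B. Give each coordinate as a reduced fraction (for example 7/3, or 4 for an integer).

1. B_x = 18  [[A, B, C are collinear ⇒ -6x-2y+130=0] ∩ [|B−(17, 14)|²=10]]
2. B_y = 11  [[A, B, C are collinear ⇒ -6x-2y+130=0] ∩ [|B−(17, 14)|²=10]]
   so B = (18, 11)

B = (18, 11)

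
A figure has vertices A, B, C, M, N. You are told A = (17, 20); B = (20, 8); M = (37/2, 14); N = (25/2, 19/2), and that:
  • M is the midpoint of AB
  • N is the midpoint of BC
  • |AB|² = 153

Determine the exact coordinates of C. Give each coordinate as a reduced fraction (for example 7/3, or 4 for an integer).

C = (5, 11)

1. C_x = 5  [C = 2·N−B = 2·(25/2, 19/2)−(20, 8)]
2. C_y = 11  [C = 2·N−B = 2·(25/2, 19/2)−(20, 8)]
   so C = (5, 11)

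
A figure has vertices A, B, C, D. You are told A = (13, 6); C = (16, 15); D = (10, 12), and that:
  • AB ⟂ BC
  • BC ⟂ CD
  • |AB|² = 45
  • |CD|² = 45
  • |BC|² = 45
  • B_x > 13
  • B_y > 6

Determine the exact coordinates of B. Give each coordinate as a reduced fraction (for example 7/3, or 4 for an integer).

B = (19, 9)

1. B_x = 19  [[BC ⟂ CD ⇒ 6x+3y-141=0] ∩ [|B−(13, 6)|²=45]]
2. B_y = 9  [[BC ⟂ CD ⇒ 6x+3y-141=0] ∩ [|B−(13, 6)|²=45]]
   so B = (19, 9)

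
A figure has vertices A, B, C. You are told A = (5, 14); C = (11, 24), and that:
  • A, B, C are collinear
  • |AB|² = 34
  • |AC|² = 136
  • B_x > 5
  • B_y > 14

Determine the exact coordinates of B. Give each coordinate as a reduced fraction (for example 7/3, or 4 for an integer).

B = (8, 19)

1. B_x = 8  [[A, B, C are collinear ⇒ 10x-6y+34=0] ∩ [|B−(5, 14)|²=34]]
2. B_y = 19  [[A, B, C are collinear ⇒ 10x-6y+34=0] ∩ [|B−(5, 14)|²=34]]
   so B = (8, 19)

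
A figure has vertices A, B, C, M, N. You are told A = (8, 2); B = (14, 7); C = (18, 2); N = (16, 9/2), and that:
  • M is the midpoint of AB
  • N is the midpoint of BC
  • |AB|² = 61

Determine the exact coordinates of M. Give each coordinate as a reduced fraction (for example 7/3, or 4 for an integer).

1. M_x = 11  [2·M = A+B = (8, 2)+(14, 7)]
2. M_y = 9/2  [2·M = A+B = (8, 2)+(14, 7)]
   so M = (11, 9/2)

M = (11, 9/2)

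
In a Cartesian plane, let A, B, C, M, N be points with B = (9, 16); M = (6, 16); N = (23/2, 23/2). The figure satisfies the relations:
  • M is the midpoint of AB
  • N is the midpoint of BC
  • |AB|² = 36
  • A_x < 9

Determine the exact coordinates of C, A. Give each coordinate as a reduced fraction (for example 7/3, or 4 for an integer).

C = (14, 7)
A = (3, 16)

1. A_x = 3  [A = 2·M−B = 2·(6, 16)−(9, 16)]
2. A_y = 16  [A = 2·M−B = 2·(6, 16)−(9, 16)]
   so A = (3, 16)
3. C_x = 14  [C = 2·N−B = 2·(23/2, 23/2)−(9, 16)]
4. C_y = 7  [C = 2·N−B = 2·(23/2, 23/2)−(9, 16)]
   so C = (14, 7)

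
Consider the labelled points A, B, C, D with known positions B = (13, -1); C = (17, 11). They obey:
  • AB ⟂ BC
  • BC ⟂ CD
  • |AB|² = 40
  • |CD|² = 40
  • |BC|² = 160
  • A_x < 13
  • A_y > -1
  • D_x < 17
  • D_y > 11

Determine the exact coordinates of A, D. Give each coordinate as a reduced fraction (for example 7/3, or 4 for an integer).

1. A_x = 7  [[AB ⟂ BC ⇒ -4x-12y+40=0] ∩ [|A−(13, -1)|²=40]]
2. A_y = 1  [[AB ⟂ BC ⇒ -4x-12y+40=0] ∩ [|A−(13, -1)|²=40]]
   so A = (7, 1)
3. D_x = 11  [[BC ⟂ CD ⇒ 4x+12y-200=0] ∩ [|D−(17, 11)|²=40]]
4. D_y = 13  [[BC ⟂ CD ⇒ 4x+12y-200=0] ∩ [|D−(17, 11)|²=40]]
   so D = (11, 13)

A = (7, 1)
D = (11, 13)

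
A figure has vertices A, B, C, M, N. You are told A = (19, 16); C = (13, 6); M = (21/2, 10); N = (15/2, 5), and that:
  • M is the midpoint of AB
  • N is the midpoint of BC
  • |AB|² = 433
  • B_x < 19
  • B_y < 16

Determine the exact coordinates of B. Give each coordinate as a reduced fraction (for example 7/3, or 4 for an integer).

1. B_x = 2  [B = 2·M−A = 2·(21/2, 10)−(19, 16)]
2. B_y = 4  [B = 2·M−A = 2·(21/2, 10)−(19, 16)]
   so B = (2, 4)

B = (2, 4)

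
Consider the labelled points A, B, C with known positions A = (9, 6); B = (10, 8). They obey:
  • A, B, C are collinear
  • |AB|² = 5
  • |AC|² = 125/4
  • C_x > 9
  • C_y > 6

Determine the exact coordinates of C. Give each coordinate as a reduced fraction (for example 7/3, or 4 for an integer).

1. C_x = 23/2  [[A, B, C are collinear ⇒ -2x+1y+12=0] ∩ [|C−(9, 6)|²=125/4]]
2. C_y = 11  [[A, B, C are collinear ⇒ -2x+1y+12=0] ∩ [|C−(9, 6)|²=125/4]]
   so C = (23/2, 11)

C = (23/2, 11)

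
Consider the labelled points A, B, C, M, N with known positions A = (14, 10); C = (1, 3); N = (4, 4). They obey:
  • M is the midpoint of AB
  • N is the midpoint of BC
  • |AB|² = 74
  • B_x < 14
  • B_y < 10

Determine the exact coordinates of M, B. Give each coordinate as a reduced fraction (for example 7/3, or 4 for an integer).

M = (21/2, 15/2)
B = (7, 5)

1. B_x = 7  [B = 2·N−C = 2·(4, 4)−(1, 3)]
2. B_y = 5  [B = 2·N−C = 2·(4, 4)−(1, 3)]
   so B = (7, 5)
3. M_x = 21/2  [2·M = A+B = (14, 10)+(7, 5)]
4. M_y = 15/2  [2·M = A+B = (14, 10)+(7, 5)]
   so M = (21/2, 15/2)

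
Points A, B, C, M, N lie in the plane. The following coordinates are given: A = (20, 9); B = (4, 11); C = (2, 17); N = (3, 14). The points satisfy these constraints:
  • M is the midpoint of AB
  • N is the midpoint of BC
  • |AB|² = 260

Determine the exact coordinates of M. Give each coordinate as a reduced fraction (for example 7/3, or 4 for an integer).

M = (12, 10)

1. M_x = 12  [2·M = A+B = (20, 9)+(4, 11)]
2. M_y = 10  [2·M = A+B = (20, 9)+(4, 11)]
   so M = (12, 10)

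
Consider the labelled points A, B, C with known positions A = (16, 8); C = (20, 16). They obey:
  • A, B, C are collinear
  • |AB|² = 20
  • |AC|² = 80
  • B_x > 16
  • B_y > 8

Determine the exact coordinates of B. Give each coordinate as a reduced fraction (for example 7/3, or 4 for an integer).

B = (18, 12)

1. B_x = 18  [[A, B, C are collinear ⇒ 8x-4y-96=0] ∩ [|B−(16, 8)|²=20]]
2. B_y = 12  [[A, B, C are collinear ⇒ 8x-4y-96=0] ∩ [|B−(16, 8)|²=20]]
   so B = (18, 12)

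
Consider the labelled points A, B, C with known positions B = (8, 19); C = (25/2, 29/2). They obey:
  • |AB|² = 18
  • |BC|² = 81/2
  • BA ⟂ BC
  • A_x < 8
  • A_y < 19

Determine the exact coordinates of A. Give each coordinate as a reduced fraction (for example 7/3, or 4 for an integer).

A = (5, 16)

1. A_x = 5  [[BA ⟂ BC ⇒ 9/2x-9/2y+99/2=0] ∩ [|A−(8, 19)|²=18]]
2. A_y = 16  [[BA ⟂ BC ⇒ 9/2x-9/2y+99/2=0] ∩ [|A−(8, 19)|²=18]]
   so A = (5, 16)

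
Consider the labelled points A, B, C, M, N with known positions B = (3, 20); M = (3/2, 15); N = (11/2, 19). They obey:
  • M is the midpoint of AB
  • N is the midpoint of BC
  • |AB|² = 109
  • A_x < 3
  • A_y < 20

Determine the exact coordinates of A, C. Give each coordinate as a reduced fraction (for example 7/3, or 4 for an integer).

A = (0, 10)
C = (8, 18)

1. A_x = 0  [A = 2·M−B = 2·(3/2, 15)−(3, 20)]
2. A_y = 10  [A = 2·M−B = 2·(3/2, 15)−(3, 20)]
   so A = (0, 10)
3. C_x = 8  [C = 2·N−B = 2·(11/2, 19)−(3, 20)]
4. C_y = 18  [C = 2·N−B = 2·(11/2, 19)−(3, 20)]
   so C = (8, 18)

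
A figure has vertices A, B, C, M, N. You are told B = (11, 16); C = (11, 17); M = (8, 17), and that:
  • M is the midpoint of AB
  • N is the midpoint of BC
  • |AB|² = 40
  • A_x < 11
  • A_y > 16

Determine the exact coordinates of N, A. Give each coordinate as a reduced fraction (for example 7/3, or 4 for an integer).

N = (11, 33/2)
A = (5, 18)

1. A_x = 5  [A = 2·M−B = 2·(8, 17)−(11, 16)]
2. A_y = 18  [A = 2·M−B = 2·(8, 17)−(11, 16)]
   so A = (5, 18)
3. N_x = 11  [2·N = B+C = (11, 16)+(11, 17)]
4. N_y = 33/2  [2·N = B+C = (11, 16)+(11, 17)]
   so N = (11, 33/2)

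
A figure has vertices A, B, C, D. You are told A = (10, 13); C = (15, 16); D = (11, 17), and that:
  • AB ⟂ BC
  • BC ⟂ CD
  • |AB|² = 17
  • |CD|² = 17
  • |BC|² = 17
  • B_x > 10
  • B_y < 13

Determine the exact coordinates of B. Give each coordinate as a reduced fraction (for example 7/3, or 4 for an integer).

B = (14, 12)

1. B_x = 14  [[BC ⟂ CD ⇒ 4x-1y-44=0] ∩ [|B−(10, 13)|²=17]]
2. B_y = 12  [[BC ⟂ CD ⇒ 4x-1y-44=0] ∩ [|B−(10, 13)|²=17]]
   so B = (14, 12)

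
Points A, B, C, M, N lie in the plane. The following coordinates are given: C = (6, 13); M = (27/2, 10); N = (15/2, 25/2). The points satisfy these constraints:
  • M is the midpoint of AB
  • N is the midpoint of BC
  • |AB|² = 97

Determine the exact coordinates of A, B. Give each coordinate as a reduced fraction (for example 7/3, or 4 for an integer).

A = (18, 8)
B = (9, 12)

1. B_x = 9  [B = 2·N−C = 2·(15/2, 25/2)−(6, 13)]
2. B_y = 12  [B = 2·N−C = 2·(15/2, 25/2)−(6, 13)]
   so B = (9, 12)
3. A_x = 18  [A = 2·M−B = 2·(27/2, 10)−(9, 12)]
4. A_y = 8  [A = 2·M−B = 2·(27/2, 10)−(9, 12)]
   so A = (18, 8)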